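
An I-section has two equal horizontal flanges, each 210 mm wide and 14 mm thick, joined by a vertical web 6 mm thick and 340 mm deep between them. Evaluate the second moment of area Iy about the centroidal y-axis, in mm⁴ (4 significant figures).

Split into non-overlapping primitives; take the origin at the lower-left of the bounding box.
Bottom flange: 210 × 14, A = 2 940 mm², x = 105 mm, Ī = 10 804 500 mm⁴.
Web: 6 × 340, A = 2 040 mm², x = 105 mm, Ī = 6 120 mm⁴.
Top flange: 210 × 14, A = 2 940 mm², x = 105 mm, Ī = 10 804 500 mm⁴.
By symmetry the centroid is at mid-width, x̄ = 105 mm.
All pieces are centred on the centroidal y-axis, so I = ΣĪ = 21 615 120 mm⁴.

Iy ≈ 2.162 × 10⁷ mm⁴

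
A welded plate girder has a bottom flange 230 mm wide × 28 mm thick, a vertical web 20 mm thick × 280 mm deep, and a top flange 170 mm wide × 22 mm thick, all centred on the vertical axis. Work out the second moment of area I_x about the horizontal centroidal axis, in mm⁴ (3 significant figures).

I_x ≈ 2.64 × 10⁸ mm⁴

Treat the section as a set of non-overlapping primitives; coordinates are from the bounding-box lower-left.
Bottom plate: 230 × 28, A = 6 440 mm², y = 14 mm, Ī = 420 747 mm⁴.
Web plate: 20 × 280, A = 5 600 mm², y = 168 mm, Ī = 36 586 667 mm⁴.
Top plate: 170 × 22, A = 3 740 mm², y = 319 mm, Ī = 150 847 mm⁴.
Centroid: ȳ = ΣA·y / ΣA = 140.94 mm.
Transfer each piece to the horizontal centroidal axis using Ī + A·d² with d = y − 140.94:
  bottom plate: d = -126.94 mm → contributes +104 192 017 mm⁴
  web plate: d = 27.061 mm → contributes +40 687 484 mm⁴
  top plate: d = 178.06 mm → contributes +118 730 021 mm⁴
Total I = 263 609 522 mm⁴.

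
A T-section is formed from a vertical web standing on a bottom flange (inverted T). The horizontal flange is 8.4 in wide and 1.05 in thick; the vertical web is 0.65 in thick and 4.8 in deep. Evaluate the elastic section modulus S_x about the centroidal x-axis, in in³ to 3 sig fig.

Break the section into simple shapes (no overlaps), measuring from the bottom-left corner of the bounding box.
Flange: 8.4 × 1.05, A = 8.82 in², y = 0.525 in, Ī = 0.81034 in⁴.
Web: 0.65 × 4.8, A = 3.12 in², y = 3.45 in, Ī = 5.9904 in⁴.
Centroid: ȳ = ΣA·y / ΣA = 1.2893 in.
Transfer each piece to the centroidal x-axis using Ī + A·d² with d = y − 1.2893:
  flange: d = -0.76432 in → contributes +5.9629 in⁴
  web: d = 2.1607 in → contributes +20.556 in⁴
Total I = 26.519 in⁴.
Extreme fibre distance c = 4.5607 in; S = I/c = 5.8147 in³.

S_x ≈ 5.81 in³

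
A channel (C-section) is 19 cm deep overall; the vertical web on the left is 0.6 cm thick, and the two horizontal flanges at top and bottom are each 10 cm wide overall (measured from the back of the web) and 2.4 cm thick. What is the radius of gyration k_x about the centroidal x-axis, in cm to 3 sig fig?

Treat the section as a set of non-overlapping primitives; coordinates are from the bounding-box lower-left.
Web: 0.6 × 19, A = 11.4 cm², y = 9.5 cm, Ī = 342.95 cm⁴.
Top flange (beyond web): 9.4 × 2.4, A = 22.56 cm², y = 17.8 cm, Ī = 10.829 cm⁴.
Bottom flange (beyond web): 9.4 × 2.4, A = 22.56 cm², y = 1.2 cm, Ī = 10.829 cm⁴.
By symmetry the centroid is at mid-height, ȳ = 9.5 cm.
Transfer each piece to the centroidal x-axis using Ī + A·d² with d = y − 9.5:
  web: d = 0 cm → contributes +342.95 cm⁴
  top flange (beyond web): d = 8.3 cm → contributes +1 565 cm⁴
  bottom flange (beyond web): d = -8.3 cm → contributes +1 565 cm⁴
Total I = 3472.9 cm⁴.
Radius of gyration: k = √(I/A) = √(3472.9 / 56.52) = 7.8387 cm.

k_x ≈ 7.84 cm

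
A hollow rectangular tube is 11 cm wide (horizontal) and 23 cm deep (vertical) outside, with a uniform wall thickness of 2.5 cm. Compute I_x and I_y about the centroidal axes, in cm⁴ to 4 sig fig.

I_x ≈ 8237 cm⁴, I_y ≈ 2227 cm⁴

Treat the section as a set of non-overlapping primitives; coordinates are from the bounding-box lower-left.
Outer rectangle: 11 × 23, A = 253 cm², y = 11.5 cm, Ī = 11153.1 cm⁴.
Inner void (subtracted): 6 × 18, A = 108 cm², y = 11.5 cm, Ī = 2 916 cm⁴.
By symmetry the centroid is at mid-height, ȳ = 11.5 cm.
All pieces are centred on the centroidal x-axis, so I = ΣĪ (holes subtracted) = 8237.08 cm⁴.
Repeating about the centroidal y-axis gives I_y = 2227.08 cm⁴.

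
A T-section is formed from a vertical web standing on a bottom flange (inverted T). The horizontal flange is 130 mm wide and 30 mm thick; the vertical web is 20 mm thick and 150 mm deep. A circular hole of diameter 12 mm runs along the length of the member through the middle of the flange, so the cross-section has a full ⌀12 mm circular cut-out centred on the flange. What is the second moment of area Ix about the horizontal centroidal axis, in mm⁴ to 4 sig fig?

Decompose the section into non-overlapping parts with the origin at the bottom-left of its bounding rectangle.
Flange: 130 × 30, A = 3 900 mm², y = 15 mm, Ī = 292 500 mm⁴.
Web: 20 × 150, A = 3 000 mm², y = 105 mm, Ī = 5 625 000 mm⁴.
Hole (subtracted): ⌀12, A = 113.097 mm², y = 15 mm, Ī = 1017.88 mm⁴.
Centroid: ȳ = ΣA·y / ΣA = 54.7825 mm.
Transfer each piece to the horizontal centroidal axis using Ī + A·d² with d = y − 54.7825:
  flange: d = -39.7825 mm → contributes +6 464 827 mm⁴
  web: d = 50.2175 mm → contributes +13 190 390 mm⁴
  hole: d = -39.7825 mm → contributes −180 011 mm⁴
Total I = 19 475 205 mm⁴.

Ix ≈ 1.948 × 10⁷ mm⁴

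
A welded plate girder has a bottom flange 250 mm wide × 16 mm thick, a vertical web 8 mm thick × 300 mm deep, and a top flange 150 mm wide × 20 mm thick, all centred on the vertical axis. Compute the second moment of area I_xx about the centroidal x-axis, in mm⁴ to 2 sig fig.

I_xx ≈ 1.9 × 10⁸ mm⁴

Treat the section as a set of non-overlapping primitives; coordinates are from the bounding-box lower-left.
Bottom plate: 250 × 16, A = 4 000 mm², y = 8 mm, Ī = 85 333 mm⁴.
Web plate: 8 × 300, A = 2 400 mm², y = 166 mm, Ī = 18 000 000 mm⁴.
Top plate: 150 × 20, A = 3 000 mm², y = 326 mm, Ī = 100 000 mm⁴.
Centroid: ȳ = ΣA·y / ΣA = 149.8 mm.
Transfer each piece to the centroidal x-axis using Ī + A·d² with d = y − 149.8:
  bottom plate: d = -141.8 mm → contributes +80 548 088 mm⁴
  web plate: d = 16.17 mm → contributes +18 627 542 mm⁴
  top plate: d = 176.2 mm → contributes +93 207 832 mm⁴
Total I = 192 383 461 mm⁴.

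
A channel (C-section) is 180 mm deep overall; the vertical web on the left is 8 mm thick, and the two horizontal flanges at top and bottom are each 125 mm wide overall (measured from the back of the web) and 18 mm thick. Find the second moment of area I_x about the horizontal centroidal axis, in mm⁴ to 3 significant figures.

Decompose the section into non-overlapping parts with the origin at the bottom-left of its bounding rectangle.
Web: 8 × 180, A = 1 440 mm², y = 90 mm, Ī = 3 888 000 mm⁴.
Top flange (beyond web): 117 × 18, A = 2 106 mm², y = 171 mm, Ī = 56 862 mm⁴.
Bottom flange (beyond web): 117 × 18, A = 2 106 mm², y = 9 mm, Ī = 56 862 mm⁴.
By symmetry the centroid is at mid-height, ȳ = 90 mm.
Transfer each piece to the horizontal centroidal axis using Ī + A·d² with d = y − 90:
  web: d = 0 mm → contributes +3 888 000 mm⁴
  top flange (beyond web): d = 81 mm → contributes +13 874 328 mm⁴
  bottom flange (beyond web): d = -81 mm → contributes +13 874 328 mm⁴
Total I = 31 636 656 mm⁴.

I_x ≈ 3.16 × 10⁷ mm⁴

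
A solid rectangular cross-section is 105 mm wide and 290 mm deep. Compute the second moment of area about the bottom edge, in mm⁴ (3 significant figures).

I_base ≈ 8.54 × 10⁸ mm⁴

The section: 105 × 290, A = 30 450 mm², y = 145 mm, Ī = 213 403 750 mm⁴.
Transfer it to a horizontal axis along the bottom face using Ī + A·d² with d = y − 0:
  the section: d = 145 mm → contributes +853 615 000 mm⁴
Total I = 853 615 000 mm⁴.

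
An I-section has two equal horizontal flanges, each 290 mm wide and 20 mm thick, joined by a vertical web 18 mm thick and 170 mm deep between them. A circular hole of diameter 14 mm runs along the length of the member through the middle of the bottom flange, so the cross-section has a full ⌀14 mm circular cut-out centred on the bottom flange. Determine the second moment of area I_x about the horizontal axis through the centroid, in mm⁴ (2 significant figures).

I_x ≈ 1.1 × 10⁸ mm⁴

Split into non-overlapping primitives; take the origin at the lower-left of the bounding box.
Bottom flange: 290 × 20, A = 5 800 mm², y = 10 mm, Ī = 193 333 mm⁴.
Web: 18 × 170, A = 3 060 mm², y = 105 mm, Ī = 7 369 500 mm⁴.
Top flange: 290 × 20, A = 5 800 mm², y = 200 mm, Ī = 193 333 mm⁴.
Hole (subtracted): ⌀14, A = 153.9 mm², y = 10 mm, Ī = 1 886 mm⁴.
Centroid: ȳ = ΣA·y / ΣA = 106 mm.
Transfer each piece to the horizontal axis through the centroid using Ī + A·d² with d = y − 106:
  bottom flange: d = -96.01 mm → contributes +53 655 196 mm⁴
  web: d = -1.008 mm → contributes +7 372 610 mm⁴
  top flange: d = 93.99 mm → contributes +51 433 260 mm⁴
  hole: d = -96.01 mm → contributes −1 420 819 mm⁴
Total I = 111 040 247 mm⁴.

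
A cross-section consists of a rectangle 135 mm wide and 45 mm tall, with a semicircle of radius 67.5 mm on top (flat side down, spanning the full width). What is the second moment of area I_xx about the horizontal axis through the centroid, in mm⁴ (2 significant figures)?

I_xx ≈ 1.2 × 10⁷ mm⁴

Split into non-overlapping primitives; take the origin at the lower-left of the bounding box.
Rectangular body: 135 × 45, A = 6 075 mm², y = 22.5 mm, Ī = 1 025 156 mm⁴.
Semicircular cap: semicircle r = 67.5, A = 7 157 mm², y = 73.65 mm, Ī = 2 278 490 mm⁴.
Centroid: ȳ = ΣA·y / ΣA = 50.17 mm.
Transfer each piece to the horizontal axis through the centroid using Ī + A·d² with d = y − 50.17:
  rectangular body: d = -27.67 mm → contributes +5 674 691 mm⁴
  semicircular cap: d = 23.48 mm → contributes +6 225 138 mm⁴
Total I = 11 899 828 mm⁴.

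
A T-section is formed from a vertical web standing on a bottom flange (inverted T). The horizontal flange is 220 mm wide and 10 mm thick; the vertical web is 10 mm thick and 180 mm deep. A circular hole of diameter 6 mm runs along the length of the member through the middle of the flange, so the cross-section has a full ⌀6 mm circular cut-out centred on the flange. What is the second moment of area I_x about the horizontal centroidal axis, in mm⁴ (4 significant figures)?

I_x ≈ 1.376 × 10⁷ mm⁴

Treat the section as a set of non-overlapping primitives; coordinates are from the bounding-box lower-left.
Flange: 220 × 10, A = 2 200 mm², y = 5 mm, Ī = 18333.3 mm⁴.
Web: 10 × 180, A = 1 800 mm², y = 100 mm, Ī = 4 860 000 mm⁴.
Hole (subtracted): ⌀6, A = 28.2743 mm², y = 5 mm, Ī = 63.6173 mm⁴.
Centroid: ȳ = ΣA·y / ΣA = 48.0543 mm.
Transfer each piece to the horizontal centroidal axis using Ī + A·d² with d = y − 48.0543:
  flange: d = -43.0543 mm → contributes +4 096 420 mm⁴
  web: d = 51.9457 mm → contributes +9 717 034 mm⁴
  hole: d = -43.0543 mm → contributes −52475.1 mm⁴
Total I = 13 760 979 mm⁴.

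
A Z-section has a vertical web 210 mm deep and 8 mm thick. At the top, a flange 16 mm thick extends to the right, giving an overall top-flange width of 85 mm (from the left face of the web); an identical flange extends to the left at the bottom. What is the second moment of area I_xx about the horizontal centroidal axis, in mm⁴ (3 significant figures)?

I_xx ≈ 2.94 × 10⁷ mm⁴

Split into non-overlapping primitives; take the origin at the lower-left of the bounding box.
Web: 8 × 210, A = 1 680 mm², y = 105 mm, Ī = 6 174 000 mm⁴.
Top flange (beyond web): 77 × 16, A = 1 232 mm², y = 202 mm, Ī = 26 283 mm⁴.
Bottom flange (beyond web): 77 × 16, A = 1 232 mm², y = 8 mm, Ī = 26 283 mm⁴.
Centroid: ȳ = ΣA·y / ΣA = 105 mm.
Transfer each piece to the horizontal centroidal axis using Ī + A·d² with d = y − 105:
  web: d = 0 mm → contributes +6 174 000 mm⁴
  top flange (beyond web): d = 97 mm → contributes +11 618 171 mm⁴
  bottom flange (beyond web): d = -97 mm → contributes +11 618 171 mm⁴
Total I = 29 410 341 mm⁴.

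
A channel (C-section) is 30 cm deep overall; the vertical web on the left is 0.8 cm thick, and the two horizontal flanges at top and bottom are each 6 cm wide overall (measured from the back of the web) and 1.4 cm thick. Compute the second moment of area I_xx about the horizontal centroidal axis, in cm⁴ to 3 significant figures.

I_xx ≈ 4780 cm⁴

Treat the section as a set of non-overlapping primitives; coordinates are from the bounding-box lower-left.
Web: 0.8 × 30, A = 24 cm², y = 15 cm, Ī = 1 800 cm⁴.
Top flange (beyond web): 5.2 × 1.4, A = 7.28 cm², y = 29.3 cm, Ī = 1.1891 cm⁴.
Bottom flange (beyond web): 5.2 × 1.4, A = 7.28 cm², y = 0.7 cm, Ī = 1.1891 cm⁴.
By symmetry the centroid is at mid-height, ȳ = 15 cm.
Transfer each piece to the horizontal centroidal axis using Ī + A·d² with d = y − 15:
  web: d = 0 cm → contributes +1 800 cm⁴
  top flange (beyond web): d = 14.3 cm → contributes +1489.9 cm⁴
  bottom flange (beyond web): d = -14.3 cm → contributes +1489.9 cm⁴
Total I = 4779.8 cm⁴.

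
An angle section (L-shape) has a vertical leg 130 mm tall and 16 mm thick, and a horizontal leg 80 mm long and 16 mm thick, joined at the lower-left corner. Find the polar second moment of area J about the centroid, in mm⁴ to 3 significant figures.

Split into non-overlapping primitives; take the origin at the lower-left of the bounding box.
Vertical leg: 16 × 130, A = 2 080 mm², y = 65 mm, Ī = 2 929 333 mm⁴.
Horizontal leg (remainder): 64 × 16, A = 1 024 mm², y = 8 mm, Ī = 21 845 mm⁴.
Centroid: ȳ = ΣA·y / ΣA = 46.196 mm.
Transfer each piece to the centroidal x-axis using Ī + A·d² with d = y − 46.196:
  vertical leg: d = 18.804 mm → contributes +3 664 811 mm⁴
  horizontal leg (remainder): d = -38.196 mm → contributes +1 515 784 mm⁴
Total I = 5 180 596 mm⁴.
For the y-axis: x̄ = 21.196 mm.
Repeating about the centroidal y-axis gives I_y = 1 491 796 mm⁴.
Polar second moment: J = I_x + I_y = 6 672 391 mm⁴.

J ≈ 6.67 × 10⁶ mm⁴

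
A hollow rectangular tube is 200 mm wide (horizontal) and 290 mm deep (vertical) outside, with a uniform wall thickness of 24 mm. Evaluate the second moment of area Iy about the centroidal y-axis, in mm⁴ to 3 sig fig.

Break the section into simple shapes (no overlaps), measuring from the bottom-left corner of the bounding box.
Outer rectangle: 200 × 290, A = 58 000 mm², x = 100 mm, Ī = 193 333 333 mm⁴.
Inner void (subtracted): 152 × 242, A = 36 784 mm², x = 100 mm, Ī = 70 821 461 mm⁴.
By symmetry the centroid is at mid-width, x̄ = 100 mm.
All pieces are centred on the centroidal y-axis, so I = ΣĪ (holes subtracted) = 122 511 872 mm⁴.

Iy ≈ 1.23 × 10⁸ mm⁴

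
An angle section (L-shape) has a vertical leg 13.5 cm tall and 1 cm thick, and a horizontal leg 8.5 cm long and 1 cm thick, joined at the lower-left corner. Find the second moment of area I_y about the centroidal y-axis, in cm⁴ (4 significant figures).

Decompose the section into non-overlapping parts with the origin at the bottom-left of its bounding rectangle.
Vertical leg: 1 × 13.5, A = 13.5 cm², x = 0.5 cm, Ī = 1.125 cm⁴.
Horizontal leg (remainder): 7.5 × 1, A = 7.5 cm², x = 4.75 cm, Ī = 35.1563 cm⁴.
Centroid: x̄ = ΣA·x / ΣA = 2.01786 cm.
Transfer each piece to the centroidal y-axis using Ī + A·d² with d = x − 2.01786:
  vertical leg: d = -1.51786 cm → contributes +32.2275 cm⁴
  horizontal leg (remainder): d = 2.73214 cm → contributes +91.1408 cm⁴
Total I = 123.368 cm⁴.

I_y ≈ 123.4 cm⁴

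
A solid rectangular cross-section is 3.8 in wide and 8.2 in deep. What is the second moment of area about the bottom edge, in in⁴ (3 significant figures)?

The section: 3.8 × 8.2, A = 31.16 in², y = 4.1 in, Ī = 174.6 in⁴.
Transfer it to the base of the section using Ī + A·d² with d = y − 0:
  the section: d = 4.1 in → contributes +698.4 in⁴
Total I = 698.4 in⁴.

I_base ≈ 698 in⁴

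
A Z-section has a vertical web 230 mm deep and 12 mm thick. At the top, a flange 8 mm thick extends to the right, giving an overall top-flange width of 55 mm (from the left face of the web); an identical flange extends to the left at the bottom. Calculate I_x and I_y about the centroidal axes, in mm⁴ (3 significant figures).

I_x ≈ 2.06 × 10⁷ mm⁴, I_y ≈ 6.59 × 10⁵ mm⁴

Decompose the section into non-overlapping parts with the origin at the bottom-left of its bounding rectangle.
Web: 12 × 230, A = 2 760 mm², y = 115 mm, Ī = 12 167 000 mm⁴.
Top flange (beyond web): 43 × 8, A = 344 mm², y = 226 mm, Ī = 1834.7 mm⁴.
Bottom flange (beyond web): 43 × 8, A = 344 mm², y = 4 mm, Ī = 1834.7 mm⁴.
Centroid: ȳ = ΣA·y / ΣA = 115 mm.
Transfer each piece to the centroidal x-axis using Ī + A·d² with d = y − 115:
  web: d = 0 mm → contributes +12 167 000 mm⁴
  top flange (beyond web): d = 111 mm → contributes +4 240 259 mm⁴
  bottom flange (beyond web): d = -111 mm → contributes +4 240 259 mm⁴
Total I = 20 647 517 mm⁴.
For the y-axis: x̄ = 49 mm.
Repeating about the centroidal y-axis gives I_y = 659 429 mm⁴.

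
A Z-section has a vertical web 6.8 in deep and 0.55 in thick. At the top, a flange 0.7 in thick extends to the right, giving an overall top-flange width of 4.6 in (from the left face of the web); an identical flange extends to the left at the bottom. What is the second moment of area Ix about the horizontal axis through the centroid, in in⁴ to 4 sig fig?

Treat the section as a set of non-overlapping primitives; coordinates are from the bounding-box lower-left.
Web: 0.55 × 6.8, A = 3.74 in², y = 3.4 in, Ī = 14.4115 in⁴.
Top flange (beyond web): 4.05 × 0.7, A = 2.835 in², y = 6.45 in, Ī = 0.115763 in⁴.
Bottom flange (beyond web): 4.05 × 0.7, A = 2.835 in², y = 0.35 in, Ī = 0.115763 in⁴.
Centroid: ȳ = ΣA·y / ΣA = 3.4 in.
Transfer each piece to the horizontal axis through the centroid using Ī + A·d² with d = y − 3.4:
  web: d = 0 in → contributes +14.4115 in⁴
  top flange (beyond web): d = 3.05 in → contributes +26.4884 in⁴
  bottom flange (beyond web): d = -3.05 in → contributes +26.4884 in⁴
Total I = 67.3882 in⁴.

Ix ≈ 67.39 in⁴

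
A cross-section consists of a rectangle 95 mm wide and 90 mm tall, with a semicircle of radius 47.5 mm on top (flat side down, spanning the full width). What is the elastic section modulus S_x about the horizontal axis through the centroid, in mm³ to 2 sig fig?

S_x ≈ 2.3 × 10⁵ mm³

Decompose the section into non-overlapping parts with the origin at the bottom-left of its bounding rectangle.
Rectangular body: 95 × 90, A = 8 550 mm², y = 45 mm, Ī = 5 771 250 mm⁴.
Semicircular cap: semicircle r = 47.5, A = 3 544 mm², y = 110.2 mm, Ī = 558 736 mm⁴.
Centroid: ȳ = ΣA·y / ΣA = 64.09 mm.
Transfer each piece to the horizontal axis through the centroid using Ī + A·d² with d = y − 64.09:
  rectangular body: d = -19.09 mm → contributes +8 888 630 mm⁴
  semicircular cap: d = 46.06 mm → contributes +8 079 271 mm⁴
Total I = 16 967 900 mm⁴.
Extreme fibre distance c = 73.41 mm; S = I/c = 231 153 mm³.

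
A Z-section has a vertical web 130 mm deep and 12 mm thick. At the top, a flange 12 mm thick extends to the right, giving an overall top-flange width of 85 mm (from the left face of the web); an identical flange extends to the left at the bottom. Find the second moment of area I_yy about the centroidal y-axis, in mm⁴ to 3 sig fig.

Break the section into simple shapes (no overlaps), measuring from the bottom-left corner of the bounding box.
Web: 12 × 130, A = 1 560 mm², x = 79 mm, Ī = 18 720 mm⁴.
Top flange (beyond web): 73 × 12, A = 876 mm², x = 121.5 mm, Ī = 389 017 mm⁴.
Bottom flange (beyond web): 73 × 12, A = 876 mm², x = 36.5 mm, Ī = 389 017 mm⁴.
Centroid: x̄ = ΣA·x / ΣA = 79 mm.
Transfer each piece to the centroidal y-axis using Ī + A·d² with d = x − 79:
  web: d = 0 mm → contributes +18 720 mm⁴
  top flange (beyond web): d = 42.5 mm → contributes +1 971 292 mm⁴
  bottom flange (beyond web): d = -42.5 mm → contributes +1 971 292 mm⁴
Total I = 3 961 304 mm⁴.

I_yy ≈ 3.96 × 10⁶ mm⁴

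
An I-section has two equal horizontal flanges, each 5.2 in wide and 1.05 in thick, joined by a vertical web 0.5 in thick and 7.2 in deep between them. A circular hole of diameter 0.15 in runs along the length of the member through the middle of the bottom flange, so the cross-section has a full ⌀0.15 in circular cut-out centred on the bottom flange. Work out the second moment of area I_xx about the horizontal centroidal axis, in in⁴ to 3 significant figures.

Break the section into simple shapes (no overlaps), measuring from the bottom-left corner of the bounding box.
Bottom flange: 5.2 × 1.05, A = 5.46 in², y = 0.525 in, Ī = 0.50164 in⁴.
Web: 0.5 × 7.2, A = 3.6 in², y = 4.65 in, Ī = 15.552 in⁴.
Top flange: 5.2 × 1.05, A = 5.46 in², y = 8.775 in, Ī = 0.50164 in⁴.
Hole (subtracted): ⌀0.15, A = 0.017671 in², y = 0.525 in, Ī = 0.00002485 in⁴.
Centroid: ȳ = ΣA·y / ΣA = 4.655 in.
Transfer each piece to the horizontal centroidal axis using Ī + A·d² with d = y − 4.655:
  bottom flange: d = -4.13 in → contributes +93.634 in⁴
  web: d = -0.0050264 in → contributes +15.552 in⁴
  top flange: d = 4.12 in → contributes +93.181 in⁴
  hole: d = -4.13 in → contributes −0.30145 in⁴
Total I = 202.06 in⁴.

I_xx ≈ 202 in⁴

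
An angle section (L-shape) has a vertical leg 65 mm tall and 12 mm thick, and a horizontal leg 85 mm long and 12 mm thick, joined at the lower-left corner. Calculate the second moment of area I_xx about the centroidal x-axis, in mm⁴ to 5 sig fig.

Split into non-overlapping primitives; take the origin at the lower-left of the bounding box.
Vertical leg: 12 × 65, A = 780 mm², y = 32.5 mm, Ī = 274 625 mm⁴.
Horizontal leg (remainder): 73 × 12, A = 876 mm², y = 6 mm, Ī = 10 512 mm⁴.
Centroid: ȳ = ΣA·y / ΣA = 18.48188 mm.
Transfer each piece to the centroidal x-axis using Ī + A·d² with d = y − 18.48188:
  vertical leg: d = 14.01812 mm → contributes +427900.9 mm⁴
  horizontal leg (remainder): d = -12.48188 mm → contributes +146990.5 mm⁴
Total I = 574891.5 mm⁴.

I_xx ≈ 5.7489 × 10⁵ mm⁴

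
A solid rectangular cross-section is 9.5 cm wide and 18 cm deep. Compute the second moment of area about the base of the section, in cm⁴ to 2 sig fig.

The section: 9.5 × 18, A = 171 cm², y = 9 cm, Ī = 4 617 cm⁴.
Transfer it to the bottom edge using Ī + A·d² with d = y − 0:
  the section: d = 9 cm → contributes +18 468 cm⁴
Total I = 18 468 cm⁴.

I_base ≈ 1.8 × 10⁴ cm⁴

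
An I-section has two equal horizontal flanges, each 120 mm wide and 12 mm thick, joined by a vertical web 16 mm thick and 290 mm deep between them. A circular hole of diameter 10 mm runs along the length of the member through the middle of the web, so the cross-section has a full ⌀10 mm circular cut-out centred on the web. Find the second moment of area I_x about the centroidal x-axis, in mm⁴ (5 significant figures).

Treat the section as a set of non-overlapping primitives; coordinates are from the bounding-box lower-left.
Bottom flange: 120 × 12, A = 1 440 mm², y = 6 mm, Ī = 17 280 mm⁴.
Web: 16 × 290, A = 4 640 mm², y = 157 mm, Ī = 32 518 667 mm⁴.
Top flange: 120 × 12, A = 1 440 mm², y = 308 mm, Ī = 17 280 mm⁴.
Hole (subtracted): ⌀10, A = 78.53982 mm², y = 157 mm, Ī = 490.8739 mm⁴.
By symmetry the centroid is at mid-height, ȳ = 157 mm.
Transfer each piece to the centroidal x-axis using Ī + A·d² with d = y − 157:
  bottom flange: d = -151 mm → contributes +32 850 720 mm⁴
  web: d = 0 mm → contributes +32 518 667 mm⁴
  top flange: d = 151 mm → contributes +32 850 720 mm⁴
  hole: d = 0 mm → contributes −490.8739 mm⁴
Total I = 98 219 616 mm⁴.

I_x ≈ 9.8220 × 10⁷ mm⁴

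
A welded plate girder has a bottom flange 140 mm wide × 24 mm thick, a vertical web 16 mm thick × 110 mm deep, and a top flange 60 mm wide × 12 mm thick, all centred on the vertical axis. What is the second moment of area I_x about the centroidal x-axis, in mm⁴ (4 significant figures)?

I_x ≈ 1.408 × 10⁷ mm⁴

Decompose the section into non-overlapping parts with the origin at the bottom-left of its bounding rectangle.
Bottom plate: 140 × 24, A = 3 360 mm², y = 12 mm, Ī = 161 280 mm⁴.
Web plate: 16 × 110, A = 1 760 mm², y = 79 mm, Ī = 1 774 667 mm⁴.
Top plate: 60 × 12, A = 720 mm², y = 140 mm, Ī = 8 640 mm⁴.
Centroid: ȳ = ΣA·y / ΣA = 47.9726 mm.
Transfer each piece to the centroidal x-axis using Ī + A·d² with d = y − 47.9726:
  bottom plate: d = -35.9726 mm → contributes +4 509 215 mm⁴
  web plate: d = 31.0274 mm → contributes +3 469 018 mm⁴
  top plate: d = 92.0274 mm → contributes +6 106 350 mm⁴
Total I = 14 084 582 mm⁴.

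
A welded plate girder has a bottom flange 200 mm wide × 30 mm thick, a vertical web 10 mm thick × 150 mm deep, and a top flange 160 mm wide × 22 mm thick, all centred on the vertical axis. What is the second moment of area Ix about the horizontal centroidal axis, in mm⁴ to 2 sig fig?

Ix ≈ 7.3 × 10⁷ mm⁴

Treat the section as a set of non-overlapping primitives; coordinates are from the bounding-box lower-left.
Bottom plate: 200 × 30, A = 6 000 mm², y = 15 mm, Ī = 450 000 mm⁴.
Web plate: 10 × 150, A = 1 500 mm², y = 105 mm, Ī = 2 812 500 mm⁴.
Top plate: 160 × 22, A = 3 520 mm², y = 191 mm, Ī = 141 973 mm⁴.
Centroid: ȳ = ΣA·y / ΣA = 83.47 mm.
Transfer each piece to the horizontal centroidal axis using Ī + A·d² with d = y − 83.47:
  bottom plate: d = -68.47 mm → contributes +28 577 399 mm⁴
  web plate: d = 21.53 mm → contributes +3 507 925 mm⁴
  top plate: d = 107.5 mm → contributes +40 844 013 mm⁴
Total I = 72 929 337 mm⁴.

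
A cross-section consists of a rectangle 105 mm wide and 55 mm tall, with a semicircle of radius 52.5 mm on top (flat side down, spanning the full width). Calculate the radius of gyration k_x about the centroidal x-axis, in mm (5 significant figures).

Break the section into simple shapes (no overlaps), measuring from the bottom-left corner of the bounding box.
Rectangular body: 105 × 55, A = 5 775 mm², y = 27.5 mm, Ī = 1 455 781 mm⁴.
Semicircular cap: semicircle r = 52.5, A = 4329.507 mm², y = 77.28169 mm, Ī = 833814.2 mm⁴.
Centroid: ȳ = ΣA·y / ΣA = 48.8301 mm.
Transfer each piece to the centroidal x-axis using Ī + A·d² with d = y − 48.8301:
  rectangular body: d = -21.3301 mm → contributes +4 083 253 mm⁴
  semicircular cap: d = 28.45159 mm → contributes +4 338 519 mm⁴
Total I = 8 421 772 mm⁴.
Radius of gyration: k = √(I/A) = √(8 421 772 / 10104.51) = 28.86983 mm.

k_x ≈ 28.870 mm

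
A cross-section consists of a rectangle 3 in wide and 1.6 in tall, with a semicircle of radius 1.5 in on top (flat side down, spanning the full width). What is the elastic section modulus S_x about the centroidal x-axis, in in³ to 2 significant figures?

S_x ≈ 3.4 in³

Break the section into simple shapes (no overlaps), measuring from the bottom-left corner of the bounding box.
Rectangular body: 3 × 1.6, A = 4.8 in², y = 0.8 in, Ī = 1.024 in⁴.
Semicircular cap: semicircle r = 1.5, A = 3.534 in², y = 2.237 in, Ī = 0.5556 in⁴.
Centroid: ȳ = ΣA·y / ΣA = 1.409 in.
Transfer each piece to the centroidal x-axis using Ī + A·d² with d = y − 1.409:
  rectangular body: d = -0.6092 in → contributes +2.806 in⁴
  semicircular cap: d = 0.8274 in → contributes +2.975 in⁴
Total I = 5.781 in⁴.
Extreme fibre distance c = 1.691 in; S = I/c = 3.419 in³.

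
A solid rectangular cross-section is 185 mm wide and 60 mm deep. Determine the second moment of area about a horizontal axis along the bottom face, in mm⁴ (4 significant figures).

I_base ≈ 1.332 × 10⁷ mm⁴

The section: 185 × 60, A = 11 100 mm², y = 30 mm, Ī = 3 330 000 mm⁴.
Transfer it to the base of the section using Ī + A·d² with d = y − 0:
  the section: d = 30 mm → contributes +13 320 000 mm⁴
Total I = 13 320 000 mm⁴.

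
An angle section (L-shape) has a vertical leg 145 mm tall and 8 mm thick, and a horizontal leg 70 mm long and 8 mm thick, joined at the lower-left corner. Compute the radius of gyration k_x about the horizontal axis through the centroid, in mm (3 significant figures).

k_x ≈ 47.0 mm

Split into non-overlapping primitives; take the origin at the lower-left of the bounding box.
Vertical leg: 8 × 145, A = 1 160 mm², y = 72.5 mm, Ī = 2 032 417 mm⁴.
Horizontal leg (remainder): 62 × 8, A = 496 mm², y = 4 mm, Ī = 2645.3 mm⁴.
Centroid: ȳ = ΣA·y / ΣA = 51.983 mm.
Transfer each piece to the horizontal axis through the centroid using Ī + A·d² with d = y − 51.983:
  vertical leg: d = 20.517 mm → contributes +2 520 711 mm⁴
  horizontal leg (remainder): d = -47.983 mm → contributes +1 144 624 mm⁴
Total I = 3 665 336 mm⁴.
Radius of gyration: k = √(I/A) = √(3 665 336 / 1 656) = 47.046 mm.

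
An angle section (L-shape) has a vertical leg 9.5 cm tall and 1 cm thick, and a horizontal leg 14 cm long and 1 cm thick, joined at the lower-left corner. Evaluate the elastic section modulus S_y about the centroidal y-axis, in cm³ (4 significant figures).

S_y ≈ 47.89 cm³

Break the section into simple shapes (no overlaps), measuring from the bottom-left corner of the bounding box.
Vertical leg: 1 × 9.5, A = 9.5 cm², x = 0.5 cm, Ī = 0.791667 cm⁴.
Horizontal leg (remainder): 13 × 1, A = 13 cm², x = 7.5 cm, Ī = 183.083 cm⁴.
Centroid: x̄ = ΣA·x / ΣA = 4.54444 cm.
Transfer each piece to the centroidal y-axis using Ī + A·d² with d = x − 4.54444:
  vertical leg: d = -4.04444 cm → contributes +156.188 cm⁴
  horizontal leg (remainder): d = 2.95556 cm → contributes +296.642 cm⁴
Total I = 452.831 cm⁴.
Extreme fibre distance c = 9.45556 cm; S = I/c = 47.8904 cm³.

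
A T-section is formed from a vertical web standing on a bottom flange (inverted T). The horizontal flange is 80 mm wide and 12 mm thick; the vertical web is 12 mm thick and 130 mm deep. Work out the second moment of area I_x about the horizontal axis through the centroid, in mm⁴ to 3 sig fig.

Split into non-overlapping primitives; take the origin at the lower-left of the bounding box.
Flange: 80 × 12, A = 960 mm², y = 6 mm, Ī = 11 520 mm⁴.
Web: 12 × 130, A = 1 560 mm², y = 77 mm, Ī = 2 197 000 mm⁴.
Centroid: ȳ = ΣA·y / ΣA = 49.952 mm.
Transfer each piece to the horizontal axis through the centroid using Ī + A·d² with d = y − 49.952:
  flange: d = -43.952 mm → contributes +1 866 059 mm⁴
  web: d = 27.048 mm → contributes +3 338 255 mm⁴
Total I = 5 204 314 mm⁴.

I_x ≈ 5.20 × 10⁶ mm⁴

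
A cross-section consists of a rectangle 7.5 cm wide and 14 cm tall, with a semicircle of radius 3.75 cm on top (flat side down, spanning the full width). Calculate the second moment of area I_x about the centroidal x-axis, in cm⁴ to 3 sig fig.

I_x ≈ 3080 cm⁴

Split into non-overlapping primitives; take the origin at the lower-left of the bounding box.
Rectangular body: 7.5 × 14, A = 105 cm², y = 7 cm, Ī = 1 715 cm⁴.
Semicircular cap: semicircle r = 3.75, A = 22.089 cm², y = 15.592 cm, Ī = 21.705 cm⁴.
Centroid: ȳ = ΣA·y / ΣA = 8.4933 cm.
Transfer each piece to the centroidal x-axis using Ī + A·d² with d = y − 8.4933:
  rectangular body: d = -1.4933 cm → contributes +1949.1 cm⁴
  semicircular cap: d = 7.0983 cm → contributes +1134.7 cm⁴
Total I = 3083.8 cm⁴.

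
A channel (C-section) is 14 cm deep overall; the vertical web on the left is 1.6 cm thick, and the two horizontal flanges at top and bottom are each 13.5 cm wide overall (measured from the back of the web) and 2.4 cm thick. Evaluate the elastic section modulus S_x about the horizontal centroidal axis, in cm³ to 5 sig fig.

Treat the section as a set of non-overlapping primitives; coordinates are from the bounding-box lower-left.
Web: 1.6 × 14, A = 22.4 cm², y = 7 cm, Ī = 365.8667 cm⁴.
Top flange (beyond web): 11.9 × 2.4, A = 28.56 cm², y = 12.8 cm, Ī = 13.7088 cm⁴.
Bottom flange (beyond web): 11.9 × 2.4, A = 28.56 cm², y = 1.2 cm, Ī = 13.7088 cm⁴.
By symmetry the centroid is at mid-height, ȳ = 7 cm.
Transfer each piece to the horizontal centroidal axis using Ī + A·d² with d = y − 7:
  web: d = 0 cm → contributes +365.8667 cm⁴
  top flange (beyond web): d = 5.8 cm → contributes +974.4672 cm⁴
  bottom flange (beyond web): d = -5.8 cm → contributes +974.4672 cm⁴
Total I = 2314.801 cm⁴.
Extreme fibre distance c = 7 cm; S = I/c = 330.6859 cm³.

S_x ≈ 330.69 cm³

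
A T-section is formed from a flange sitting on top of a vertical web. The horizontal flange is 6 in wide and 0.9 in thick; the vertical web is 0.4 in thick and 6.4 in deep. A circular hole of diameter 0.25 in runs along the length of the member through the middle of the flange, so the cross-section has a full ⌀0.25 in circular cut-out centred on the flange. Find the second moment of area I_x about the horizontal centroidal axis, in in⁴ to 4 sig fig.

I_x ≈ 32.17 in⁴

Treat the section as a set of non-overlapping primitives; coordinates are from the bounding-box lower-left.
Flange: 6 × 0.9, A = 5.4 in², y = 6.85 in, Ī = 0.3645 in⁴.
Web: 0.4 × 6.4, A = 2.56 in², y = 3.2 in, Ī = 8.73813 in⁴.
Hole (subtracted): ⌀0.25, A = 0.0490874 in², y = 6.85 in, Ī = 0.000191748 in⁴.
Centroid: ȳ = ΣA·y / ΣA = 5.66885 in.
Transfer each piece to the horizontal centroidal axis using Ī + A·d² with d = y − 5.66885:
  flange: d = 1.18115 in → contributes +7.89816 in⁴
  web: d = -2.46885 in → contributes +24.3419 in⁴
  hole: d = 1.18115 in → contributes −0.0686747 in⁴
Total I = 32.1713 in⁴.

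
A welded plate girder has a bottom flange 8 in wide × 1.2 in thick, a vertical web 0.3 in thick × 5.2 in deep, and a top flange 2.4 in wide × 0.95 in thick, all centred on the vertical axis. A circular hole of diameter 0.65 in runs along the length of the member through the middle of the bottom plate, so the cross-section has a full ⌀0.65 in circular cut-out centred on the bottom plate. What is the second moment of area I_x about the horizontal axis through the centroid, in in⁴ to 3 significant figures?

I_x ≈ 82.2 in⁴

Decompose the section into non-overlapping parts with the origin at the bottom-left of its bounding rectangle.
Bottom plate: 8 × 1.2, A = 9.6 in², y = 0.6 in, Ī = 1.152 in⁴.
Web plate: 0.3 × 5.2, A = 1.56 in², y = 3.8 in, Ī = 3.5152 in⁴.
Top plate: 2.4 × 0.95, A = 2.28 in², y = 6.875 in, Ī = 0.17148 in⁴.
Hole (subtracted): ⌀0.65, A = 0.33183 in², y = 0.6 in, Ī = 0.0087624 in⁴.
Centroid: ȳ = ΣA·y / ΣA = 2.0723 in.
Transfer each piece to the horizontal axis through the centroid using Ī + A·d² with d = y − 2.0723:
  bottom plate: d = -1.4723 in → contributes +21.961 in⁴
  web plate: d = 1.7277 in → contributes +8.1718 in⁴
  top plate: d = 4.8027 in → contributes +52.762 in⁴
  hole: d = -1.4723 in → contributes −0.72805 in⁴
Total I = 82.167 in⁴.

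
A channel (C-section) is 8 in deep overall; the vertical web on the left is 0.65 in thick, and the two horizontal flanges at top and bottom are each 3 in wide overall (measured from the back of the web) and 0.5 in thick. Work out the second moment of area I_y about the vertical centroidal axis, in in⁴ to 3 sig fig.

I_y ≈ 4.91 in⁴

Split into non-overlapping primitives; take the origin at the lower-left of the bounding box.
Web: 0.65 × 8, A = 5.2 in², x = 0.325 in, Ī = 0.18308 in⁴.
Top flange (beyond web): 2.35 × 0.5, A = 1.175 in², x = 1.825 in, Ī = 0.54074 in⁴.
Bottom flange (beyond web): 2.35 × 0.5, A = 1.175 in², x = 1.825 in, Ī = 0.54074 in⁴.
Centroid: x̄ = ΣA·x / ΣA = 0.79189 in.
Transfer each piece to the vertical centroidal axis using Ī + A·d² with d = x − 0.79189:
  web: d = -0.46689 in → contributes +1.3166 in⁴
  top flange (beyond web): d = 1.0331 in → contributes +1.7948 in⁴
  bottom flange (beyond web): d = 1.0331 in → contributes +1.7948 in⁴
Total I = 4.9063 in⁴.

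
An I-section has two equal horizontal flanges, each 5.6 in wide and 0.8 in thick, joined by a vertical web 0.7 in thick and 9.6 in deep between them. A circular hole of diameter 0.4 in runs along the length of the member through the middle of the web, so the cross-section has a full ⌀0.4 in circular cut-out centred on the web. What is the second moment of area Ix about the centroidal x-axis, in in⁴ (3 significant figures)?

Treat the section as a set of non-overlapping primitives; coordinates are from the bounding-box lower-left.
Bottom flange: 5.6 × 0.8, A = 4.48 in², y = 0.4 in, Ī = 0.23893 in⁴.
Web: 0.7 × 9.6, A = 6.72 in², y = 5.6 in, Ī = 51.61 in⁴.
Top flange: 5.6 × 0.8, A = 4.48 in², y = 10.8 in, Ī = 0.23893 in⁴.
Hole (subtracted): ⌀0.4, A = 0.12566 in², y = 5.6 in, Ī = 0.0012566 in⁴.
By symmetry the centroid is at mid-height, ȳ = 5.6 in.
Transfer each piece to the centroidal x-axis using Ī + A·d² with d = y − 5.6:
  bottom flange: d = -5.2 in → contributes +121.38 in⁴
  web: d = 0 in → contributes +51.61 in⁴
  top flange: d = 5.2 in → contributes +121.38 in⁴
  hole: d = 0 in → contributes −0.0012566 in⁴
Total I = 294.36 in⁴.

Ix ≈ 294 in⁴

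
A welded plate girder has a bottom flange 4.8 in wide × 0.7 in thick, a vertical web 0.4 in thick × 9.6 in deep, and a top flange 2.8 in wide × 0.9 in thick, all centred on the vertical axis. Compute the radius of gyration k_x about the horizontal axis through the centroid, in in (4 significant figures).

k_x ≈ 4.382 in

Decompose the section into non-overlapping parts with the origin at the bottom-left of its bounding rectangle.
Bottom plate: 4.8 × 0.7, A = 3.36 in², y = 0.35 in, Ī = 0.1372 in⁴.
Web plate: 0.4 × 9.6, A = 3.84 in², y = 5.5 in, Ī = 29.4912 in⁴.
Top plate: 2.8 × 0.9, A = 2.52 in², y = 10.75 in, Ī = 0.1701 in⁴.
Centroid: ȳ = ΣA·y / ΣA = 5.08086 in.
Transfer each piece to the horizontal axis through the centroid using Ī + A·d² with d = y − 5.08086:
  bottom plate: d = -4.73086 in → contributes +75.3376 in⁴
  web plate: d = 0.419136 in → contributes +30.1658 in⁴
  top plate: d = 5.66914 in → contributes +81.1606 in⁴
Total I = 186.664 in⁴.
Radius of gyration: k = √(I/A) = √(186.664 / 9.72) = 4.38225 in.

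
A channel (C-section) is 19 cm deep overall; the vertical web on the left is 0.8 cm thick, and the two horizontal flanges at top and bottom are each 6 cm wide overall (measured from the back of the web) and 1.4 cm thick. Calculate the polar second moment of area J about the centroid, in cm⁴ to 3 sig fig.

J ≈ 1690 cm⁴

Decompose the section into non-overlapping parts with the origin at the bottom-left of its bounding rectangle.
Web: 0.8 × 19, A = 15.2 cm², y = 9.5 cm, Ī = 457.27 cm⁴.
Top flange (beyond web): 5.2 × 1.4, A = 7.28 cm², y = 18.3 cm, Ī = 1.1891 cm⁴.
Bottom flange (beyond web): 5.2 × 1.4, A = 7.28 cm², y = 0.7 cm, Ī = 1.1891 cm⁴.
By symmetry the centroid is at mid-height, ȳ = 9.5 cm.
Transfer each piece to the centroidal x-axis using Ī + A·d² with d = y − 9.5:
  web: d = 0 cm → contributes +457.27 cm⁴
  top flange (beyond web): d = 8.8 cm → contributes +564.95 cm⁴
  bottom flange (beyond web): d = -8.8 cm → contributes +564.95 cm⁴
Total I = 1587.2 cm⁴.
For the y-axis: x̄ = 1.8677 cm.
Repeating about the centroidal y-axis gives I_y = 100.55 cm⁴.
Polar second moment: J = I_x + I_y = 1687.7 cm⁴.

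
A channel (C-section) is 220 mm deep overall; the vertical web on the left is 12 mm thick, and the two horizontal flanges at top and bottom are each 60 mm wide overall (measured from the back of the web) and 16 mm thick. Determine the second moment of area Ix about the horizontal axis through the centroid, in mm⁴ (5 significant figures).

Split into non-overlapping primitives; take the origin at the lower-left of the bounding box.
Web: 12 × 220, A = 2 640 mm², y = 110 mm, Ī = 10 648 000 mm⁴.
Top flange (beyond web): 48 × 16, A = 768 mm², y = 212 mm, Ī = 16 384 mm⁴.
Bottom flange (beyond web): 48 × 16, A = 768 mm², y = 8 mm, Ī = 16 384 mm⁴.
By symmetry the centroid is at mid-height, ȳ = 110 mm.
Transfer each piece to the horizontal axis through the centroid using Ī + A·d² with d = y − 110:
  web: d = 0 mm → contributes +10 648 000 mm⁴
  top flange (beyond web): d = 102 mm → contributes +8 006 656 mm⁴
  bottom flange (beyond web): d = -102 mm → contributes +8 006 656 mm⁴
Total I = 26 661 312 mm⁴.

Ix ≈ 2.6661 × 10⁷ mm⁴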